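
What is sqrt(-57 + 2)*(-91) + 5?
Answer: 5 - 91*I*sqrt(55) ≈ 5.0 - 674.87*I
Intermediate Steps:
sqrt(-57 + 2)*(-91) + 5 = sqrt(-55)*(-91) + 5 = (I*sqrt(55))*(-91) + 5 = -91*I*sqrt(55) + 5 = 5 - 91*I*sqrt(55)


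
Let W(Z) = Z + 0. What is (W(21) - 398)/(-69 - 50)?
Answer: 377/119 ≈ 3.1681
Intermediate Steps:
W(Z) = Z
(W(21) - 398)/(-69 - 50) = (21 - 398)/(-69 - 50) = -377/(-119) = -377*(-1/119) = 377/119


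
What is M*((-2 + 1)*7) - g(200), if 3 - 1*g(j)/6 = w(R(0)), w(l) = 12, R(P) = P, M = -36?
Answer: 306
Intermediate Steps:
g(j) = -54 (g(j) = 18 - 6*12 = 18 - 72 = -54)
M*((-2 + 1)*7) - g(200) = -36*(-2 + 1)*7 - 1*(-54) = -(-36)*7 + 54 = -36*(-7) + 54 = 252 + 54 = 306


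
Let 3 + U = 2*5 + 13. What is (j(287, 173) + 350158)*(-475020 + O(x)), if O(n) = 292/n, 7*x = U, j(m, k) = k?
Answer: -831892138959/5 ≈ -1.6638e+11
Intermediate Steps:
U = 20 (U = -3 + (2*5 + 13) = -3 + (10 + 13) = -3 + 23 = 20)
x = 20/7 (x = (1/7)*20 = 20/7 ≈ 2.8571)
(j(287, 173) + 350158)*(-475020 + O(x)) = (173 + 350158)*(-475020 + 292/(20/7)) = 350331*(-475020 + 292*(7/20)) = 350331*(-475020 + 511/5) = 350331*(-2374589/5) = -831892138959/5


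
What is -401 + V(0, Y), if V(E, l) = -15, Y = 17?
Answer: -416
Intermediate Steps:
-401 + V(0, Y) = -401 - 15 = -416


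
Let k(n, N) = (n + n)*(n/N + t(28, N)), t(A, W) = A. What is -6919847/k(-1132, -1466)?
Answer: 5072247851/47747760 ≈ 106.23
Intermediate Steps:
k(n, N) = 2*n*(28 + n/N) (k(n, N) = (n + n)*(n/N + 28) = (2*n)*(28 + n/N) = 2*n*(28 + n/N))
-6919847/k(-1132, -1466) = -6919847*733/(1132*(-1132 + 28*(-1466))) = -6919847*733/(1132*(-1132 - 41048)) = -6919847/(2*(-1132)*(-1/1466)*(-42180)) = -6919847/(-47747760/733) = -6919847*(-733/47747760) = 5072247851/47747760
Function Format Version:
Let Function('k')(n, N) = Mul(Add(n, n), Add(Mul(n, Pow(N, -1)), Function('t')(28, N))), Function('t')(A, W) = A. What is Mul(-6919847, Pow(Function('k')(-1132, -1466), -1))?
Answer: Rational(5072247851, 47747760) ≈ 106.23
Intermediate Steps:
Function('k')(n, N) = Mul(2, n, Add(28, Mul(n, Pow(N, -1)))) (Function('k')(n, N) = Mul(Add(n, n), Add(Mul(n, Pow(N, -1)), 28)) = Mul(Mul(2, n), Add(28, Mul(n, Pow(N, -1)))) = Mul(2, n, Add(28, Mul(n, Pow(N, -1)))))
Mul(-6919847, Pow(Function('k')(-1132, -1466), -1)) = Mul(-6919847, Pow(Mul(2, -1132, Pow(-1466, -1), Add(-1132, Mul(28, -1466))), -1)) = Mul(-6919847, Pow(Mul(2, -1132, Rational(-1, 1466), Add(-1132, -41048)), -1)) = Mul(-6919847, Pow(Mul(2, -1132, Rational(-1, 1466), -42180), -1)) = Mul(-6919847, Pow(Rational(-47747760, 733), -1)) = Mul(-6919847, Rational(-733, 47747760)) = Rational(5072247851, 47747760)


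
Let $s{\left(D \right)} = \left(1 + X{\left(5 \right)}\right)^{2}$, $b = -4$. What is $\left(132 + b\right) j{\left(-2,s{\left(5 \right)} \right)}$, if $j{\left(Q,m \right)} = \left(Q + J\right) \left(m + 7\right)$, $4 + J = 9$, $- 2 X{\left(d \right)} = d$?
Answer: $3552$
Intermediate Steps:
$X{\left(d \right)} = - \frac{d}{2}$
$J = 5$ ($J = -4 + 9 = 5$)
$s{\left(D \right)} = \frac{9}{4}$ ($s{\left(D \right)} = \left(1 - \frac{5}{2}\right)^{2} = \left(- \frac{3}{2}\right)^{2} = \frac{9}{4}$)
$j{\left(Q,m \right)} = \left(5 + Q\right) \left(7 + m\right)$ ($j{\left(Q,m \right)} = \left(Q + 5\right) \left(m + 7\right) = \left(5 + Q\right) \left(7 + m\right)$)
$\left(132 + b\right) j{\left(-2,s{\left(5 \right)} \right)} = \left(132 - 4\right) \left(35 + 5 \cdot \frac{9}{4} + 7 \left(-2\right) - \frac{9}{2}\right) = 128 \left(35 + \frac{45}{4} - 14 - \frac{9}{2}\right) = 128 \cdot \frac{111}{4} = 3552$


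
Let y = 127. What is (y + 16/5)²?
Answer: 423801/25 ≈ 16952.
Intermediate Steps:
(y + 16/5)² = (127 + 16/5)² = (651/5)² = 423801/25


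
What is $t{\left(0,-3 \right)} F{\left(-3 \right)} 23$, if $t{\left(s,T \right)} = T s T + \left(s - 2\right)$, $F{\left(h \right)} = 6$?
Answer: $-276$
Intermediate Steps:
$t{\left(s,T \right)} = -2 + s + s T^{2}$ ($t{\left(s,T \right)} = s T^{2} + \left(-2 + s\right) = -2 + s + s T^{2}$)
$t{\left(0,-3 \right)} F{\left(-3 \right)} 23 = \left(-2 + 0 + 0 \left(-3\right)^{2}\right) 6 \cdot 23 = \left(-2 + 0 + 0 \cdot 9\right) 6 \cdot 23 = \left(-2 + 0 + 0\right) 6 \cdot 23 = \left(-2\right) 6 \cdot 23 = \left(-12\right) 23 = -276$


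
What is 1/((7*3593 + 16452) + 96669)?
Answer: 1/138272 ≈ 7.2321e-6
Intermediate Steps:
1/((7*3593 + 16452) + 96669) = 1/((25151 + 16452) + 96669) = 1/(41603 + 96669) = 1/138272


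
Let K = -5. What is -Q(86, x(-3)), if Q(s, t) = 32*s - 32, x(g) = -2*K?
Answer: -2720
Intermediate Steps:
x(g) = 10 (x(g) = -2*(-5) = 10)
Q(s, t) = -32 + 32*s
-Q(86, x(-3)) = -(-32 + 32*86) = -(-32 + 2752) = -1*2720 = -2720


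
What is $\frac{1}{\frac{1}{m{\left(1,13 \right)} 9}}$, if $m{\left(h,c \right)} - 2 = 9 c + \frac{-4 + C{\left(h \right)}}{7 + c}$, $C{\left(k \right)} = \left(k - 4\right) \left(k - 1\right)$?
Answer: $\frac{5346}{5} \approx 1069.2$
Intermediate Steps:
$C{\left(k \right)} = \left(-1 + k\right) \left(-4 + k\right)$ ($C{\left(k \right)} = \left(-4 + k\right) \left(-1 + k\right) = \left(-1 + k\right) \left(-4 + k\right)$)
$m{\left(h,c \right)} = 2 + 9 c + \frac{h^{2} - 5 h}{7 + c}$ ($m{\left(h,c \right)} = 2 + \left(9 c + \frac{-4 + \left(4 + h^{2} - 5 h\right)}{7 + c}\right) = 2 + \left(9 c + \frac{h^{2} - 5 h}{7 + c}\right) = 2 + 9 c + \frac{h^{2} - 5 h}{7 + c}$)
$\frac{1}{\frac{1}{m{\left(1,13 \right)} 9}} = \frac{1}{\frac{1}{\frac{14 + 1^{2} - 5 + 9 \cdot 13^{2} + 65 \cdot 13}{7 + 13} \cdot 9}} = \frac{1}{\frac{1}{\frac{14 + 1 - 5 + 9 \cdot 169 + 845}{20} \cdot 9}} = \frac{1}{\frac{1}{\frac{14 + 1 - 5 + 1521 + 845}{20} \cdot 9}} = \frac{1}{\frac{1}{\frac{1}{20} \cdot 2376 \cdot 9}} = \frac{1}{\frac{1}{\frac{594}{5} \cdot 9}} = \frac{1}{\frac{1}{\frac{5346}{5}}} = \frac{1}{\frac{5}{5346}} = \frac{5346}{5}$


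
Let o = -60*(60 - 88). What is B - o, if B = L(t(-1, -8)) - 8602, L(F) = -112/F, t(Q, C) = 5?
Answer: -51522/5 ≈ -10304.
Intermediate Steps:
o = 1680 (o = -60*(-28) = 1680)
B = -43122/5 (B = -112/5 - 8602 = -43122/5 ≈ -8624.4)
B - o = -43122/5 - 1*1680 = -43122/5 - 1680 = -51522/5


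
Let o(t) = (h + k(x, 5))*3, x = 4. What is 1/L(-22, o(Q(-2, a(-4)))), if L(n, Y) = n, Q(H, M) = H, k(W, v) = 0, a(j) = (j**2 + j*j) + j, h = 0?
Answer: -1/22 ≈ -0.045455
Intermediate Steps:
a(j) = j + 2*j**2 (a(j) = (j**2 + j**2) + j = 2*j**2 + j = j + 2*j**2)
o(t) = 0 (o(t) = (0 + 0)*3 = 0*3 = 0)
1/L(-22, o(Q(-2, a(-4)))) = 1/(-22) = -1/22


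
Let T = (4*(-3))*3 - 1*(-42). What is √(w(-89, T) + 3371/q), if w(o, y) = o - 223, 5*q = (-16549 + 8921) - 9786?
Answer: I*√94906700522/17414 ≈ 17.691*I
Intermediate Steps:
T = 6 (T = -12*3 + 42 = -36 + 42 = 6)
q = -17414/5 (q = ((-16549 + 8921) - 9786)/5 = (-7628 - 9786)/5 = (⅕)*(-17414) = -17414/5 ≈ -3482.8)
w(o, y) = -223 + o
√(w(-89, T) + 3371/q) = √((-223 - 89) + 3371/(-17414/5)) = √(-312 + 3371*(-5/17414)) = √(-312 - 16855/17414) = √(-5450023/17414) = I*√94906700522/17414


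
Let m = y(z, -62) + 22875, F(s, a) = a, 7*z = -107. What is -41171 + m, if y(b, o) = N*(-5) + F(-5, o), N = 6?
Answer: -18388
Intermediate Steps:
z = -107/7 (z = (1/7)*(-107) = -107/7 ≈ -15.286)
y(b, o) = -30 + o (y(b, o) = 6*(-5) + o = -30 + o)
m = 22783 (m = (-30 - 62) + 22875 = -92 + 22875 = 22783)
-41171 + m = -41171 + 22783 = -18388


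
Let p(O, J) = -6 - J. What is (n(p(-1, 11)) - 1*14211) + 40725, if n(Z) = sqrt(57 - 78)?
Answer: 26514 + I*sqrt(21) ≈ 26514.0 + 4.5826*I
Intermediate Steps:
n(Z) = I*sqrt(21) (n(Z) = sqrt(-21) = I*sqrt(21))
(n(p(-1, 11)) - 1*14211) + 40725 = (I*sqrt(21) - 1*14211) + 40725 = (I*sqrt(21) - 14211) + 40725 = (-14211 + I*sqrt(21)) + 40725 = 26514 + I*sqrt(21)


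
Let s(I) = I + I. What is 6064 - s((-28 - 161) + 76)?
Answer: 6290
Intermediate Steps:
s(I) = 2*I
6064 - s((-28 - 161) + 76) = 6064 - 2*((-28 - 161) + 76) = 6064 - 2*(-189 + 76) = 6064 - 2*(-113) = 6064 - 1*(-226) = 6064 + 226 = 6290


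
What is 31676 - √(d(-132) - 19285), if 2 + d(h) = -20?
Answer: 31676 - I*√19307 ≈ 31676.0 - 138.95*I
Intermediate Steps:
d(h) = -22 (d(h) = -2 - 20 = -22)
31676 - √(d(-132) - 19285) = 31676 - √(-22 - 19285) = 31676 - √(-19307) = 31676 - I*√19307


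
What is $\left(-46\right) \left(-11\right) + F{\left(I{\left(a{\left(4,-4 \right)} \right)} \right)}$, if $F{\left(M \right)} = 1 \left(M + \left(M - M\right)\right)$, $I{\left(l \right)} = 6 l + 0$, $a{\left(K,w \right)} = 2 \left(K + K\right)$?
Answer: $602$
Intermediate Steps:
$a{\left(K,w \right)} = 4 K$ ($a{\left(K,w \right)} = 2 \cdot 2 K = 4 K$)
$I{\left(l \right)} = 6 l$
$F{\left(M \right)} = M$ ($F{\left(M \right)} = 1 \left(M + 0\right) = 1 M = M$)
$\left(-46\right) \left(-11\right) + F{\left(I{\left(a{\left(4,-4 \right)} \right)} \right)} = \left(-46\right) \left(-11\right) + 6 \cdot 4 \cdot 4 = 506 + 6 \cdot 16 = 506 + 96 = 602$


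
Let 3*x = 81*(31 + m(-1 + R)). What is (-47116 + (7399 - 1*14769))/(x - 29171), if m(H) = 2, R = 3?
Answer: 27243/14140 ≈ 1.9267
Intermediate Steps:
x = 891 (x = (81*(31 + 2))/3 = (81*33)/3 = (⅓)*2673 = 891)
(-47116 + (7399 - 1*14769))/(x - 29171) = (-47116 + (7399 - 1*14769))/(891 - 29171) = (-47116 + (7399 - 14769))/(-28280) = (-47116 - 7370)*(-1/28280) = -54486*(-1/28280) = 27243/14140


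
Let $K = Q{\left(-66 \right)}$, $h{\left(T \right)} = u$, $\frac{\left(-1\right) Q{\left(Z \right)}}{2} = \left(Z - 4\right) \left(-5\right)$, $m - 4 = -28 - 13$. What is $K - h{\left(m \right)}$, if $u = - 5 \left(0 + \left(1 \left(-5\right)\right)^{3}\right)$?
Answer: $-1325$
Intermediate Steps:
$m = -37$ ($m = 4 - 41 = -37$)
$u = 625$ ($u = - 5 \left(0 + \left(-5\right)^{3}\right) = - 5 \left(0 - 125\right) = \left(-5\right) \left(-125\right) = 625$)
$Q{\left(Z \right)} = -40 + 10 Z$ ($Q{\left(Z \right)} = - 2 \left(Z - 4\right) \left(-5\right) = - 2 \left(-4 + Z\right) \left(-5\right) = - 2 \left(20 - 5 Z\right) = -40 + 10 Z$)
$h{\left(T \right)} = 625$
$K = -700$ ($K = -40 + 10 \left(-66\right) = -40 - 660 = -700$)
$K - h{\left(m \right)} = -700 - 625 = -1325$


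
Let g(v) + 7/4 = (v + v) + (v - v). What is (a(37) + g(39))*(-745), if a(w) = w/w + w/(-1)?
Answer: -119945/4 ≈ -29986.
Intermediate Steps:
g(v) = -7/4 + 2*v (g(v) = -7/4 + ((v + v) + (v - v)) = -7/4 + (2*v + 0) = -7/4 + 2*v)
a(w) = 1 - w (a(w) = 1 + w*(-1) = 1 - w)
(a(37) + g(39))*(-745) = ((1 - 1*37) + (-7/4 + 2*39))*(-745) = ((1 - 37) + (-7/4 + 78))*(-745) = (-36 + 305/4)*(-745) = (161/4)*(-745) = -119945/4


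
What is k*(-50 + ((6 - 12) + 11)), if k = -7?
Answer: 315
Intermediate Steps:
k*(-50 + ((6 - 12) + 11)) = -7*(-50 + ((6 - 12) + 11)) = -7*(-50 + (-6 + 11)) = -7*(-50 + 5) = -7*(-45) = 315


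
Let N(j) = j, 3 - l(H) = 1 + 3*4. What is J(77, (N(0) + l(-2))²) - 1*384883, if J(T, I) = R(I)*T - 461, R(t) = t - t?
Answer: -385344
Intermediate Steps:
l(H) = -10 (l(H) = 3 - (1 + 3*4) = 3 - (1 + 12) = 3 - 1*13 = 3 - 13 = -10)
R(t) = 0
J(T, I) = -461 (J(T, I) = 0*T - 461 = 0 - 461 = -461)
J(77, (N(0) + l(-2))²) - 1*384883 = -461 - 1*384883 = -461 - 384883 = -385344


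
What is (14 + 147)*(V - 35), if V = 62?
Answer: 4347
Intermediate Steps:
(14 + 147)*(V - 35) = (14 + 147)*(62 - 35) = 161*27 = 4347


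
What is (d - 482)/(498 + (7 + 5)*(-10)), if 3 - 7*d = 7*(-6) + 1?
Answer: -185/147 ≈ -1.2585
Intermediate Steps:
d = 44/7 (d = 3/7 - (7*(-6) + 1)/7 = 3/7 - (-42 + 1)/7 = 3/7 - ⅐*(-41) = 3/7 + 41/7 = 44/7 ≈ 6.2857)
(d - 482)/(498 + (7 + 5)*(-10)) = (44/7 - 482)/(498 + (7 + 5)*(-10)) = -3330/(7*(498 + 12*(-10))) = -3330/(7*(498 - 120)) = -3330/7/378 = -3330/7*1/378 = -185/147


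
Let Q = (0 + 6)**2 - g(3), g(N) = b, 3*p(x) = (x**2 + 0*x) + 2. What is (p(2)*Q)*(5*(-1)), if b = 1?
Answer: -350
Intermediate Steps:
p(x) = 2/3 + x**2/3 (p(x) = ((x**2 + 0*x) + 2)/3 = ((x**2 + 0) + 2)/3 = (x**2 + 2)/3 = (2 + x**2)/3 = 2/3 + x**2/3)
g(N) = 1
Q = 35 (Q = (0 + 6)**2 - 1*1 = 6**2 - 1 = 36 - 1 = 35)
(p(2)*Q)*(5*(-1)) = ((2/3 + (1/3)*2**2)*35)*(5*(-1)) = ((2/3 + (1/3)*4)*35)*(-5) = ((2/3 + 4/3)*35)*(-5) = (2*35)*(-5) = 70*(-5) = -350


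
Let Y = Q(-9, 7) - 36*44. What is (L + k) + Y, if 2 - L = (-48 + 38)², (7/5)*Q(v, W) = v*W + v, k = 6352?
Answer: 32330/7 ≈ 4618.6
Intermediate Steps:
Q(v, W) = 5*v/7 + 5*W*v/7 (Q(v, W) = 5*(v*W + v)/7 = 5*(W*v + v)/7 = 5*(v + W*v)/7 = 5*v/7 + 5*W*v/7)
L = -98 (L = 2 - (-48 + 38)² = 2 - 1*(-10)² = 2 - 1*100 = 2 - 100 = -98)
Y = -11448/7 (Y = (5/7)*(-9)*(1 + 7) - 36*44 = (5/7)*(-9)*8 - 1584 = -360/7 - 1584 = -11448/7 ≈ -1635.4)
(L + k) + Y = (-98 + 6352) - 11448/7 = 6254 - 11448/7 = 32330/7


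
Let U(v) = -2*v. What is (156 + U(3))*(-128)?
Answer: -19200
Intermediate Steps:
(156 + U(3))*(-128) = (156 - 2*3)*(-128) = (156 - 6)*(-128) = 150*(-128) = -19200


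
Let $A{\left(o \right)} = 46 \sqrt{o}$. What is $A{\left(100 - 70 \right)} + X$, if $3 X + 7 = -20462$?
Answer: $-6823 + 46 \sqrt{30} \approx -6571.0$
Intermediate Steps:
$X = -6823$ ($X = - \frac{7}{3} + \frac{1}{3} \left(-20462\right) = - \frac{7}{3} - \frac{20462}{3} = -6823$)
$A{\left(100 - 70 \right)} + X = 46 \sqrt{100 - 70} - 6823 = 46 \sqrt{30} - 6823 = -6823 + 46 \sqrt{30}$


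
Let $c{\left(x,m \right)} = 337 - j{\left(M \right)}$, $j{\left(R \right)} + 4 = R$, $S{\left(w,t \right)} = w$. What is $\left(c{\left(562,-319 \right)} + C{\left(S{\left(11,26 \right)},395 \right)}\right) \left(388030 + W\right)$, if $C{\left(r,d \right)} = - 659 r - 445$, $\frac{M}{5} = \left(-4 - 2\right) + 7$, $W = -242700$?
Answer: $-1069338140$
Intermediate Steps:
$M = 5$ ($M = 5 \left(\left(-4 - 2\right) + 7\right) = 5 \left(-6 + 7\right) = 5 \cdot 1 = 5$)
$j{\left(R \right)} = -4 + R$
$c{\left(x,m \right)} = 336$ ($c{\left(x,m \right)} = 337 - \left(-4 + 5\right) = 337 - 1 = 336$)
$C{\left(r,d \right)} = -445 - 659 r$
$\left(c{\left(562,-319 \right)} + C{\left(S{\left(11,26 \right)},395 \right)}\right) \left(388030 + W\right) = \left(336 - 7694\right) \left(388030 - 242700\right) = \left(336 - 7694\right) 145330 = \left(-7358\right) 145330 = -1069338140$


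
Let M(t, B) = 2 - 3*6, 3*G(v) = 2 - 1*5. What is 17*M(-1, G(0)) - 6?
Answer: -278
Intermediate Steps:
G(v) = -1 (G(v) = (2 - 1*5)/3 = (2 - 5)/3 = (⅓)*(-3) = -1)
M(t, B) = -16 (M(t, B) = 2 - 18 = -16)
17*M(-1, G(0)) - 6 = 17*(-16) - 6 = -272 - 6 = -278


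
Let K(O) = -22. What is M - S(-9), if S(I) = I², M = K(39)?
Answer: -103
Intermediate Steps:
M = -22
M - S(-9) = -22 - 1*(-9)² = -22 - 1*81 = -22 - 81 = -103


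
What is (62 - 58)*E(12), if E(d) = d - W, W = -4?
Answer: 64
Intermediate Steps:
E(d) = 4 + d (E(d) = d - 1*(-4) = d + 4 = 4 + d)
(62 - 58)*E(12) = (62 - 58)*(4 + 12) = 4*16 = 64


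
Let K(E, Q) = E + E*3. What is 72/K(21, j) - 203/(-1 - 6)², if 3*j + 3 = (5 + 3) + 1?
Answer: -23/7 ≈ -3.2857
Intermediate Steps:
j = 2 (j = -1 + ((5 + 3) + 1)/3 = -1 + (8 + 1)/3 = -1 + (⅓)*9 = -1 + 3 = 2)
K(E, Q) = 4*E (K(E, Q) = E + 3*E = 4*E)
72/K(21, j) - 203/(-1 - 6)² = 72/((4*21)) - 203/(-1 - 6)² = 72/84 - 203/((-7)²) = 72*(1/84) - 203/49 = 6/7 - 203*1/49 = 6/7 - 29/7 = -23/7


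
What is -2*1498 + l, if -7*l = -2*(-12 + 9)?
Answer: -20978/7 ≈ -2996.9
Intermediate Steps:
l = -6/7 (l = -(-2)*(-12 + 9)/7 = -(-2)*(-3)/7 = -1/7*6 = -6/7 ≈ -0.85714)
-2*1498 + l = -2*1498 - 6/7 = -2996 - 6/7 = -20978/7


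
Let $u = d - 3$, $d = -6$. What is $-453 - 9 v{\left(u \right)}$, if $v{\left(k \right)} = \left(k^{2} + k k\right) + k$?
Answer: $-1830$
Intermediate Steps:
$u = -9$ ($u = -6 - 3 = -9$)
$v{\left(k \right)} = k + 2 k^{2}$ ($v{\left(k \right)} = \left(k^{2} + k^{2}\right) + k = 2 k^{2} + k = k + 2 k^{2}$)
$-453 - 9 v{\left(u \right)} = -453 - 9 \left(- 9 \left(1 + 2 \left(-9\right)\right)\right) = -453 - 9 \left(- 9 \left(1 - 18\right)\right) = -453 - 9 \left(\left(-9\right) \left(-17\right)\right) = -453 - 1377 = -1830$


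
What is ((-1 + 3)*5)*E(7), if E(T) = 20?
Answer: 200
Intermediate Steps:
((-1 + 3)*5)*E(7) = ((-1 + 3)*5)*20 = (2*5)*20 = 10*20 = 200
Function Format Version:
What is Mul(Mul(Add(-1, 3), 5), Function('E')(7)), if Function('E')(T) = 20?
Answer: 200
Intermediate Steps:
Mul(Mul(Add(-1, 3), 5), Function('E')(7)) = Mul(Mul(Add(-1, 3), 5), 20) = Mul(Mul(2, 5), 20) = Mul(10, 20) = 200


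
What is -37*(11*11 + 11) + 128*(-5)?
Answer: -5524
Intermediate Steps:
-37*(11*11 + 11) + 128*(-5) = -37*(121 + 11) - 640 = -37*132 - 640 = -4884 - 640 = -5524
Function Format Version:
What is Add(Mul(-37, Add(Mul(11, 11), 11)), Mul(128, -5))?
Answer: -5524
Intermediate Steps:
Add(Mul(-37, Add(Mul(11, 11), 11)), Mul(128, -5)) = Add(Mul(-37, Add(121, 11)), -640) = Add(Mul(-37, 132), -640) = Add(-4884, -640) = -5524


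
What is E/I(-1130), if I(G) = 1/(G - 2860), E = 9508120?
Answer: -37937398800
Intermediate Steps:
I(G) = 1/(-2860 + G)
E/I(-1130) = 9508120/(1/(-2860 - 1130)) = 9508120/(1/(-3990)) = 9508120/(-1/3990) = 9508120*(-3990) = -37937398800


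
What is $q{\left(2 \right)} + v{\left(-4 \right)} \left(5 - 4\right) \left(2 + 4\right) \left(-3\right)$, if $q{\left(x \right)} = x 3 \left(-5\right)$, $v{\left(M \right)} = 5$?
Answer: $-120$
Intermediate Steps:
$q{\left(x \right)} = - 15 x$ ($q{\left(x \right)} = 3 x \left(-5\right) = - 15 x$)
$q{\left(2 \right)} + v{\left(-4 \right)} \left(5 - 4\right) \left(2 + 4\right) \left(-3\right) = \left(-15\right) 2 + 5 \left(5 - 4\right) \left(2 + 4\right) \left(-3\right) = -30 + 5 \cdot 1 \cdot 6 \left(-3\right) = -30 + 5 \cdot 6 \left(-3\right) = -30 + 5 \left(-18\right) = -30 - 90 = -120$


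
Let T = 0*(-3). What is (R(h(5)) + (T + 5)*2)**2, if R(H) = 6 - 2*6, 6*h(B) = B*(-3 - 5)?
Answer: 16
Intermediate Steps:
h(B) = -4*B/3 (h(B) = (B*(-3 - 5))/6 = (B*(-8))/6 = (-8*B)/6 = -4*B/3)
T = 0
R(H) = -6 (R(H) = 6 - 12 = -6)
(R(h(5)) + (T + 5)*2)**2 = (-6 + (0 + 5)*2)**2 = (-6 + 5*2)**2 = (-6 + 10)**2 = 4**2 = 16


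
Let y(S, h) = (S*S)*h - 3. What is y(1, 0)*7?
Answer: -21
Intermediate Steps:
y(S, h) = -3 + h*S**2 (y(S, h) = S**2*h - 3 = h*S**2 - 3 = -3 + h*S**2)
y(1, 0)*7 = (-3 + 0*1**2)*7 = (-3 + 0*1)*7 = (-3 + 0)*7 = -3*7 = -21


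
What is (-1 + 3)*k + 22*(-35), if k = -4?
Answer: -778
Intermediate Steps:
(-1 + 3)*k + 22*(-35) = (-1 + 3)*(-4) + 22*(-35) = 2*(-4) - 770 = -8 - 770 = -778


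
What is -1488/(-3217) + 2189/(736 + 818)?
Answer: 9354365/4999218 ≈ 1.8712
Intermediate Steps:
-1488/(-3217) + 2189/(736 + 818) = -1488*(-1/3217) + 2189/1554 = 1488/3217 + 2189*(1/1554) = 1488/3217 + 2189/1554 = 9354365/4999218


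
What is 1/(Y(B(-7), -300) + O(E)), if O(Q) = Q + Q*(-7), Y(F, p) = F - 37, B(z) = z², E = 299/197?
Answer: 197/570 ≈ 0.34561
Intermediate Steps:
E = 299/197 (E = 299*(1/197) = 299/197 ≈ 1.5178)
Y(F, p) = -37 + F
O(Q) = -6*Q (O(Q) = Q - 7*Q = -6*Q)
1/(Y(B(-7), -300) + O(E)) = 1/((-37 + (-7)²) - 6*299/197) = 1/((-37 + 49) - 1794/197) = 1/(12 - 1794/197) = 1/(570/197) = 197/570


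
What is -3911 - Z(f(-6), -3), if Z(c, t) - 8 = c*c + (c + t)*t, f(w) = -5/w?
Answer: -141343/36 ≈ -3926.2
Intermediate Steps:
Z(c, t) = 8 + c² + t*(c + t) (Z(c, t) = 8 + (c*c + (c + t)*t) = 8 + (c² + t*(c + t)) = 8 + c² + t*(c + t))
-3911 - Z(f(-6), -3) = -3911 - (8 + (-5/(-6))² + (-3)² - 5/(-6)*(-3)) = -3911 - (8 + (-5*(-⅙))² + 9 - 5*(-⅙)*(-3)) = -3911 - (8 + (⅚)² + 9 + (⅚)*(-3)) = -3911 - (8 + 25/36 + 9 - 5/2) = -3911 - 1*547/36 = -3911 - 547/36 = -141343/36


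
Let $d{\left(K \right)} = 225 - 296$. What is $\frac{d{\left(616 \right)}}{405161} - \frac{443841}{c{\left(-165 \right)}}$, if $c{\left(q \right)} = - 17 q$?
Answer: $- \frac{3526024756}{22283855} \approx -158.23$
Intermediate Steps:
$d{\left(K \right)} = -71$ ($d{\left(K \right)} = 225 - 296 = -71$)
$\frac{d{\left(616 \right)}}{405161} - \frac{443841}{c{\left(-165 \right)}} = - \frac{71}{405161} - \frac{443841}{\left(-17\right) \left(-165\right)} = \left(-71\right) \frac{1}{405161} - \frac{443841}{2805} = - \frac{71}{405161} - \frac{147947}{935} = - \frac{3526024756}{22283855}$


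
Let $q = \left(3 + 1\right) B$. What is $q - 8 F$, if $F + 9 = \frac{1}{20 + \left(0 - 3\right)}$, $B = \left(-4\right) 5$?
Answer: $- \frac{144}{17} \approx -8.4706$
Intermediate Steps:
$B = -20$
$q = -80$ ($q = \left(3 + 1\right) \left(-20\right) = 4 \left(-20\right) = -80$)
$F = - \frac{152}{17}$ ($F = -9 + \frac{1}{20 + \left(0 - 3\right)} = -9 + \frac{1}{20 - 3} = -9 + \frac{1}{17} = - \frac{152}{17} \approx -8.9412$)
$q - 8 F = -80 - - \frac{1216}{17} = -80 + \frac{1216}{17} = - \frac{144}{17}$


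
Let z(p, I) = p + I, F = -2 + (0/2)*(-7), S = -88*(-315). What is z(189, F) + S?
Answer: 27907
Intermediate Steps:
S = 27720
F = -2 (F = -2 + (0*(1/2))*(-7) = -2 + 0*(-7) = -2 + 0 = -2)
z(p, I) = I + p
z(189, F) + S = (-2 + 189) + 27720 = 187 + 27720 = 27907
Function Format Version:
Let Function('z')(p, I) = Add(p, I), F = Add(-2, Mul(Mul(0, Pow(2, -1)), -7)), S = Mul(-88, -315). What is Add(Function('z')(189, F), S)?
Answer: 27907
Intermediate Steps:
S = 27720
F = -2 (F = Add(-2, Mul(Mul(0, Rational(1, 2)), -7)) = Add(-2, Mul(0, -7)) = Add(-2, 0) = -2)
Function('z')(p, I) = Add(I, p)
Add(Function('z')(189, F), S) = Add(Add(-2, 189), 27720) = Add(187, 27720) = 27907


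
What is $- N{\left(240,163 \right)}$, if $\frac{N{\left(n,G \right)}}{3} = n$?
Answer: $-720$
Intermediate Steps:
$N{\left(n,G \right)} = 3 n$
$- N{\left(240,163 \right)} = - 3 \cdot 240 = \left(-1\right) 720 = -720$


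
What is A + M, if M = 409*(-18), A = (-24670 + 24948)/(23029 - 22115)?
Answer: -3364295/457 ≈ -7361.7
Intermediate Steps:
A = 139/457 (A = 278/914 = 278*(1/914) = 139/457 ≈ 0.30416)
M = -7362
A + M = 139/457 - 7362 = -3364295/457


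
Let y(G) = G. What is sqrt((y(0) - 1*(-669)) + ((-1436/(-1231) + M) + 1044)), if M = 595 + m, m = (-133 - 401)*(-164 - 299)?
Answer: 3*sqrt(42017789474)/1231 ≈ 499.55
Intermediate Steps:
m = 247242 (m = -534*(-463) = 247242)
M = 247837 (M = 595 + 247242 = 247837)
sqrt((y(0) - 1*(-669)) + ((-1436/(-1231) + M) + 1044)) = sqrt((0 - 1*(-669)) + ((-1436/(-1231) + 247837) + 1044)) = sqrt((0 + 669) + ((-1436*(-1/1231) + 247837) + 1044)) = sqrt(669 + ((1436/1231 + 247837) + 1044)) = sqrt(669 + (305088783/1231 + 1044)) = sqrt(669 + 306373947/1231) = sqrt(307197486/1231) = 3*sqrt(42017789474)/1231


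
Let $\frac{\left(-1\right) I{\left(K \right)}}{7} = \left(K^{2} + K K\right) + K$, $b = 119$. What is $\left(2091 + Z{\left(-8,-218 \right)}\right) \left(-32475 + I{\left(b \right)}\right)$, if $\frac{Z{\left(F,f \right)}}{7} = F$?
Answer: $-471228670$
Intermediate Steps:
$I{\left(K \right)} = - 14 K^{2} - 7 K$ ($I{\left(K \right)} = - 7 \left(\left(K^{2} + K K\right) + K\right) = - 7 \left(\left(K^{2} + K^{2}\right) + K\right) = - 7 \left(2 K^{2} + K\right) = - 7 \left(K + 2 K^{2}\right) = - 14 K^{2} - 7 K$)
$Z{\left(F,f \right)} = 7 F$
$\left(2091 + Z{\left(-8,-218 \right)}\right) \left(-32475 + I{\left(b \right)}\right) = \left(2091 + 7 \left(-8\right)\right) \left(-32475 - 833 \left(1 + 2 \cdot 119\right)\right) = \left(2091 - 56\right) \left(-32475 - 833 \left(1 + 238\right)\right) = 2035 \left(-32475 - 833 \cdot 239\right) = 2035 \left(-32475 - 199087\right) = 2035 \left(-231562\right) = -471228670$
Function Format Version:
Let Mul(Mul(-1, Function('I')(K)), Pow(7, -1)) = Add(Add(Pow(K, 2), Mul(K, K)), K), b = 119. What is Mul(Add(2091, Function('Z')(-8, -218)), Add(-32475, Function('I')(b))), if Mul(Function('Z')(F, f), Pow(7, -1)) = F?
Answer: -471228670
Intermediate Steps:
Function('I')(K) = Add(Mul(-14, Pow(K, 2)), Mul(-7, K)) (Function('I')(K) = Mul(-7, Add(Add(Pow(K, 2), Mul(K, K)), K)) = Mul(-7, Add(Add(Pow(K, 2), Pow(K, 2)), K)) = Mul(-7, Add(Mul(2, Pow(K, 2)), K)) = Mul(-7, Add(K, Mul(2, Pow(K, 2)))) = Add(Mul(-14, Pow(K, 2)), Mul(-7, K)))
Function('Z')(F, f) = Mul(7, F)
Mul(Add(2091, Function('Z')(-8, -218)), Add(-32475, Function('I')(b))) = Mul(Add(2091, Mul(7, -8)), Add(-32475, Mul(-7, 119, Add(1, Mul(2, 119))))) = Mul(Add(2091, -56), Add(-32475, Mul(-7, 119, Add(1, 238)))) = Mul(2035, Add(-32475, Mul(-7, 119, 239))) = Mul(2035, Add(-32475, -199087)) = Mul(2035, -231562) = -471228670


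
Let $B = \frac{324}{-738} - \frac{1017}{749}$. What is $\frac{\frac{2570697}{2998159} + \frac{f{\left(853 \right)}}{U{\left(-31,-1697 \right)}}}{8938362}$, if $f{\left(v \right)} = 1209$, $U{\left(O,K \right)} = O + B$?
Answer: $- \frac{36241364603551}{8996818357500681388} \approx -4.0282 \cdot 10^{-6}$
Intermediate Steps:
$B = - \frac{55179}{30709}$ ($B = 324 \left(- \frac{1}{738}\right) - \frac{1017}{749} = - \frac{18}{41} - \frac{1017}{749} = - \frac{55179}{30709} \approx -1.7968$)
$U{\left(O,K \right)} = - \frac{55179}{30709} + O$ ($U{\left(O,K \right)} = O - \frac{55179}{30709} = - \frac{55179}{30709} + O$)
$\frac{\frac{2570697}{2998159} + \frac{f{\left(853 \right)}}{U{\left(-31,-1697 \right)}}}{8938362} = \frac{\frac{2570697}{2998159} + \frac{1209}{- \frac{55179}{30709} - 31}}{8938362} = \left(2570697 \cdot \frac{1}{2998159} + \frac{1209}{- \frac{1007158}{30709}}\right) \frac{1}{8938362} = \left(\frac{2570697}{2998159} + 1209 \left(- \frac{30709}{1007158}\right)\right) \frac{1}{8938362} = \left(\frac{2570697}{2998159} - \frac{37127181}{1007158}\right) \frac{1}{8938362} = \left(- \frac{108724093810653}{3019619822122}\right) \frac{1}{8938362} = - \frac{36241364603551}{8996818357500681388}$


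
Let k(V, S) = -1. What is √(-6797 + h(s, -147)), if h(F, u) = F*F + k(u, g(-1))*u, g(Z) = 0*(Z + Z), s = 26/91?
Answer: I*√325846/7 ≈ 81.547*I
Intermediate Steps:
s = 2/7 (s = 26*(1/91) = 2/7 ≈ 0.28571)
g(Z) = 0 (g(Z) = 0*(2*Z) = 0)
h(F, u) = F² - u (h(F, u) = F*F - u = F² - u)
√(-6797 + h(s, -147)) = √(-6797 + ((2/7)² - 1*(-147))) = √(-6797 + (4/49 + 147)) = √(-6797 + 7207/49) = √(-325846/49) = I*√325846/7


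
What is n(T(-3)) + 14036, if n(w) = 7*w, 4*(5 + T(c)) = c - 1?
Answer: 13994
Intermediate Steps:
T(c) = -21/4 + c/4 (T(c) = -5 + (c - 1)/4 = -5 + (-1 + c)/4 = -5 + (-¼ + c/4) = -21/4 + c/4)
n(T(-3)) + 14036 = 7*(-21/4 + (¼)*(-3)) + 14036 = 7*(-21/4 - ¾) + 14036 = 7*(-6) + 14036 = -42 + 14036 = 13994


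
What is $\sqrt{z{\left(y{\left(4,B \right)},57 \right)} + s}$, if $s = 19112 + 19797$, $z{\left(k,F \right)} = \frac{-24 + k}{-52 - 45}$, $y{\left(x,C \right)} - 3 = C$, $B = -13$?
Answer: $\frac{\sqrt{366098079}}{97} \approx 197.25$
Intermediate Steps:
$y{\left(x,C \right)} = 3 + C$
$z{\left(k,F \right)} = \frac{24}{97} - \frac{k}{97}$ ($z{\left(k,F \right)} = \frac{-24 + k}{-97} = \left(-24 + k\right) \left(- \frac{1}{97}\right) = \frac{24}{97} - \frac{k}{97}$)
$s = 38909$
$\sqrt{z{\left(y{\left(4,B \right)},57 \right)} + s} = \sqrt{\left(\frac{24}{97} - \frac{3 - 13}{97}\right) + 38909} = \sqrt{\left(\frac{24}{97} - - \frac{10}{97}\right) + 38909} = \sqrt{\left(\frac{24}{97} + \frac{10}{97}\right) + 38909} = \sqrt{\frac{34}{97} + 38909} = \sqrt{\frac{3774207}{97}} = \frac{\sqrt{366098079}}{97}$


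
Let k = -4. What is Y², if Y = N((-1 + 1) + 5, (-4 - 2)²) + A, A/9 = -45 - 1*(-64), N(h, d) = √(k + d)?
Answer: 29273 + 1368*√2 ≈ 31208.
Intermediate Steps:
N(h, d) = √(-4 + d)
A = 171 (A = 9*(-45 - 1*(-64)) = 9*(-45 + 64) = 9*19 = 171)
Y = 171 + 4*√2 (Y = √(-4 + (-4 - 2)²) + 171 = √(-4 + (-6)²) + 171 = √(-4 + 36) + 171 = √32 + 171 = 4*√2 + 171 = 171 + 4*√2 ≈ 176.66)
Y² = (171 + 4*√2)²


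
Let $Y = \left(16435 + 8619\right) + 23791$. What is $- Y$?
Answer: $-48845$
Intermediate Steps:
$Y = 48845$ ($Y = 25054 + 23791 = 48845$)
$- Y = \left(-1\right) 48845 = -48845$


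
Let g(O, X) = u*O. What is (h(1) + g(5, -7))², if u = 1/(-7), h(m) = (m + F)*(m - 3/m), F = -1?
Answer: 25/49 ≈ 0.51020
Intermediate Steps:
h(m) = (-1 + m)*(m - 3/m) (h(m) = (m - 1)*(m - 3/m) = (-1 + m)*(m - 3/m))
u = -⅐ ≈ -0.14286
g(O, X) = -O/7
(h(1) + g(5, -7))² = ((-3 + 1² - 1*1 + 3/1) - ⅐*5)² = ((-3 + 1 - 1 + 3*1) - 5/7)² = ((-3 + 1 - 1 + 3) - 5/7)² = (0 - 5/7)² = (-5/7)² = 25/49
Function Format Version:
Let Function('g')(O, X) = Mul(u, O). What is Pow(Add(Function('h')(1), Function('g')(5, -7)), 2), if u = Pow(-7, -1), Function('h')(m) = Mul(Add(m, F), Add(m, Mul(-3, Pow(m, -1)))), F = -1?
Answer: Rational(25, 49) ≈ 0.51020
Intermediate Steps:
Function('h')(m) = Mul(Add(-1, m), Add(m, Mul(-3, Pow(m, -1)))) (Function('h')(m) = Mul(Add(m, -1), Add(m, Mul(-3, Pow(m, -1)))) = Mul(Add(-1, m), Add(m, Mul(-3, Pow(m, -1)))))
u = Rational(-1, 7) ≈ -0.14286
Function('g')(O, X) = Mul(Rational(-1, 7), O)
Pow(Add(Function('h')(1), Function('g')(5, -7)), 2) = Pow(Add(Add(-3, Pow(1, 2), Mul(-1, 1), Mul(3, Pow(1, -1))), Mul(Rational(-1, 7), 5)), 2) = Pow(Add(Add(-3, 1, -1, Mul(3, 1)), Rational(-5, 7)), 2) = Pow(Add(Add(-3, 1, -1, 3), Rational(-5, 7)), 2) = Pow(Add(0, Rational(-5, 7)), 2) = Pow(Rational(-5, 7), 2) = Rational(25, 49)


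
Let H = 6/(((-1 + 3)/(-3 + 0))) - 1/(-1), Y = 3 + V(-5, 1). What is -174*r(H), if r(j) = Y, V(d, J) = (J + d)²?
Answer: -3306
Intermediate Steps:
Y = 19 (Y = 3 + (1 - 5)² = 3 + (-4)² = 3 + 16 = 19)
H = -8 (H = 6/((2/(-3))) - 1*(-1) = 6/((2*(-⅓))) + 1 = 6/(-⅔) + 1 = 6*(-3/2) + 1 = -9 + 1 = -8)
r(j) = 19
-174*r(H) = -174*19 = -3306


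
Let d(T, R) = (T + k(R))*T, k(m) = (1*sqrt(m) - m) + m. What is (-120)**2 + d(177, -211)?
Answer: 45729 + 177*I*sqrt(211) ≈ 45729.0 + 2571.1*I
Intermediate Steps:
k(m) = sqrt(m) (k(m) = (sqrt(m) - m) + m = sqrt(m))
d(T, R) = T*(T + sqrt(R)) (d(T, R) = (T + sqrt(R))*T = T*(T + sqrt(R)))
(-120)**2 + d(177, -211) = (-120)**2 + 177*(177 + sqrt(-211)) = 14400 + 177*(177 + I*sqrt(211)) = 14400 + (31329 + 177*I*sqrt(211)) = 45729 + 177*I*sqrt(211)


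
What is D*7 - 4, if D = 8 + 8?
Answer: 108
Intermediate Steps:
D = 16
D*7 - 4 = 16*7 - 4 = 112 - 4 = 108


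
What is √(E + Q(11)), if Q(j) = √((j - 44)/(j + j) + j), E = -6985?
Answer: √(-27940 + 2*√38)/2 ≈ 83.558*I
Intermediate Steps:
Q(j) = √(j + (-44 + j)/(2*j)) (Q(j) = √((-44 + j)/((2*j)) + j) = √((-44 + j)*(1/(2*j)) + j) = √((-44 + j)/(2*j) + j) = √(j + (-44 + j)/(2*j)))
√(E + Q(11)) = √(-6985 + √(2 - 88/11 + 4*11)/2) = √(-6985 + √(2 - 88*1/11 + 44)/2) = √(-6985 + √(2 - 8 + 44)/2) = √(-6985 + √38/2)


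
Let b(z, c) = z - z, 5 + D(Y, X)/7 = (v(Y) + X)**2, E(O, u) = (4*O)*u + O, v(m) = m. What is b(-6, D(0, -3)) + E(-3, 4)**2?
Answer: 2601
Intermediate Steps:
E(O, u) = O + 4*O*u (E(O, u) = 4*O*u + O = O + 4*O*u)
D(Y, X) = -35 + 7*(X + Y)**2 (D(Y, X) = -35 + 7*(Y + X)**2 = -35 + 7*(X + Y)**2)
b(z, c) = 0
b(-6, D(0, -3)) + E(-3, 4)**2 = 0 + (-3*(1 + 4*4))**2 = 0 + (-3*(1 + 16))**2 = 0 + (-3*17)**2 = 0 + (-51)**2 = 0 + 2601 = 2601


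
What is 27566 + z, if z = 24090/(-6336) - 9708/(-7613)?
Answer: 20144709191/730848 ≈ 27563.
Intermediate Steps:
z = -1846777/730848 (z = 24090*(-1/6336) - 9708*(-1/7613) = -365/96 + 9708/7613 = -1846777/730848 ≈ -2.5269)
27566 + z = 27566 - 1846777/730848 = 20144709191/730848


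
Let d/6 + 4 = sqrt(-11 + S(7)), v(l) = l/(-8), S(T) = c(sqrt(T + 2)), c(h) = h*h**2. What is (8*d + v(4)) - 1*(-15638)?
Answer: 31275/2 ≈ 15638.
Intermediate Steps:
c(h) = h**3
S(T) = (2 + T)**(3/2) (S(T) = (sqrt(T + 2))**3 = (sqrt(2 + T))**3 = (2 + T)**(3/2))
v(l) = -l/8 (v(l) = l*(-1/8) = -l/8)
d = 0 (d = -24 + 6*sqrt(-11 + (2 + 7)**(3/2)) = -24 + 6*sqrt(-11 + 9**(3/2)) = -24 + 6*sqrt(-11 + 27) = -24 + 6*sqrt(16) = -24 + 6*4 = -24 + 24 = 0)
(8*d + v(4)) - 1*(-15638) = (8*0 - 1/8*4) - 1*(-15638) = (0 - 1/2) + 15638 = -1/2 + 15638 = 31275/2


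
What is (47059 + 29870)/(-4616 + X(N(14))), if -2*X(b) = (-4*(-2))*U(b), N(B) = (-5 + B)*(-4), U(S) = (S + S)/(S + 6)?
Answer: -384645/23128 ≈ -16.631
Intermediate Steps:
U(S) = 2*S/(6 + S) (U(S) = (2*S)/(6 + S) = 2*S/(6 + S))
N(B) = 20 - 4*B
X(b) = -8*b/(6 + b) (X(b) = -(-4*(-2))*2*b/(6 + b)/2 = -4*2*b/(6 + b) = -8*b/(6 + b))
(47059 + 29870)/(-4616 + X(N(14))) = (47059 + 29870)/(-4616 - 8*(20 - 4*14)/(6 + (20 - 4*14))) = 76929/(-4616 - 8*(20 - 56)/(6 + (20 - 56))) = 76929/(-4616 - 8*(-36)/(6 - 36)) = 76929/(-4616 - 8*(-36)/(-30)) = 76929/(-4616 - 8*(-36)*(-1/30)) = 76929/(-4616 - 48/5) = 76929/(-23128/5) = 76929*(-5/23128) = -384645/23128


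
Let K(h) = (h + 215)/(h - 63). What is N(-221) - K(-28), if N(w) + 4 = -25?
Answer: -2452/91 ≈ -26.945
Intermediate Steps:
K(h) = (215 + h)/(-63 + h)
N(w) = -29 (N(w) = -4 - 25 = -29)
N(-221) - K(-28) = -29 - (215 - 28)/(-63 - 28) = -29 - 187/(-91) = -29 - (-1)*187/91 = -29 - 1*(-187/91) = -29 + 187/91 = -2452/91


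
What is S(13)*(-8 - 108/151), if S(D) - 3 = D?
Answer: -21056/151 ≈ -139.44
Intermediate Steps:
S(D) = 3 + D
S(13)*(-8 - 108/151) = (3 + 13)*(-8 - 108/151) = 16*(-8 - 108*1/151) = 16*(-8 - 108/151) = 16*(-1316/151) = -21056/151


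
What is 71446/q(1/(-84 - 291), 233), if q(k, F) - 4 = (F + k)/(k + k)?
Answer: -71446/43683 ≈ -1.6356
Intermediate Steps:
q(k, F) = 4 + (F + k)/(2*k) (q(k, F) = 4 + (F + k)/(k + k) = 4 + (F + k)/((2*k)) = 4 + (F + k)*(1/(2*k)) = 4 + (F + k)/(2*k))
71446/q(1/(-84 - 291), 233) = 71446/(((233 + 9/(-84 - 291))/(2*(1/(-84 - 291))))) = 71446/(((233 + 9/(-375))/(2*(1/(-375))))) = 71446/(((233 + 9*(-1/375))/(2*(-1/375)))) = 71446/(((½)*(-375)*(233 - 3/125))) = 71446/(((½)*(-375)*(29122/125))) = 71446/(-43683) = 71446*(-1/43683) = -71446/43683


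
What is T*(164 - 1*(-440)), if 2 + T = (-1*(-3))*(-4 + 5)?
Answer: 604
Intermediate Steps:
T = 1 (T = -2 + (-1*(-3))*(-4 + 5) = -2 + 3*1 = -2 + 3 = 1)
T*(164 - 1*(-440)) = 1*(164 - 1*(-440)) = 1*(164 + 440) = 1*604 = 604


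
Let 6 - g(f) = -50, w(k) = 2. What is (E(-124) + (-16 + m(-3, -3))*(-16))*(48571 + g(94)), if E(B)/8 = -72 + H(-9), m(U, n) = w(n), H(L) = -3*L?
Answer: -6613272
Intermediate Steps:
g(f) = 56 (g(f) = 6 - 1*(-50) = 6 + 50 = 56)
m(U, n) = 2
E(B) = -360 (E(B) = 8*(-72 - 3*(-9)) = 8*(-72 + 27) = 8*(-45) = -360)
(E(-124) + (-16 + m(-3, -3))*(-16))*(48571 + g(94)) = (-360 + (-16 + 2)*(-16))*(48571 + 56) = (-360 - 14*(-16))*48627 = (-360 + 224)*48627 = -136*48627 = -6613272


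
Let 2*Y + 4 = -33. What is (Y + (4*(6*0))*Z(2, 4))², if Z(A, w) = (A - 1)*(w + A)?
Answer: 1369/4 ≈ 342.25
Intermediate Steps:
Y = -37/2 (Y = -2 + (½)*(-33) = -2 - 33/2 = -37/2 ≈ -18.500)
Z(A, w) = (-1 + A)*(A + w)
(Y + (4*(6*0))*Z(2, 4))² = (-37/2 + (4*(6*0))*(2² - 1*2 - 1*4 + 2*4))² = (-37/2 + (4*0)*(4 - 2 - 4 + 8))² = (-37/2 + 0*6)² = (-37/2 + 0)² = (-37/2)² = 1369/4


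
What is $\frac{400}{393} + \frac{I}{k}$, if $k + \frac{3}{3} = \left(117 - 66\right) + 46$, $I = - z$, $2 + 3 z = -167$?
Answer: $\frac{60539}{37728} \approx 1.6046$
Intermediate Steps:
$z = - \frac{169}{3}$ ($z = - \frac{2}{3} + \frac{1}{3} \left(-167\right) = - \frac{2}{3} - \frac{167}{3} = - \frac{169}{3} \approx -56.333$)
$I = \frac{169}{3}$ ($I = \left(-1\right) \left(- \frac{169}{3}\right) = \frac{169}{3} \approx 56.333$)
$k = 96$ ($k = -1 + \left(\left(117 - 66\right) + 46\right) = -1 + \left(51 + 46\right) = -1 + 97 = 96$)
$\frac{400}{393} + \frac{I}{k} = \frac{400}{393} + \frac{169}{3 \cdot 96} = 400 \cdot \frac{1}{393} + \frac{169}{3} \cdot \frac{1}{96} = \frac{400}{393} + \frac{169}{288} = \frac{60539}{37728}$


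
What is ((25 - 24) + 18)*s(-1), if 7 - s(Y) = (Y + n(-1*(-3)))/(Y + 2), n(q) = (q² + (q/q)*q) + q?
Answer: -133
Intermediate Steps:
n(q) = q² + 2*q (n(q) = (q² + 1*q) + q = (q² + q) + q = (q + q²) + q = q² + 2*q)
s(Y) = 7 - (15 + Y)/(2 + Y) (s(Y) = 7 - (Y + (-1*(-3))*(2 - 1*(-3)))/(Y + 2) = 7 - (Y + 3*(2 + 3))/(2 + Y) = 7 - (Y + 3*5)/(2 + Y) = 7 - (Y + 15)/(2 + Y) = 7 - (15 + Y)/(2 + Y))
((25 - 24) + 18)*s(-1) = ((25 - 24) + 18)*((-1 + 6*(-1))/(2 - 1)) = (1 + 18)*((-1 - 6)/1) = 19*(1*(-7)) = 19*(-7) = -133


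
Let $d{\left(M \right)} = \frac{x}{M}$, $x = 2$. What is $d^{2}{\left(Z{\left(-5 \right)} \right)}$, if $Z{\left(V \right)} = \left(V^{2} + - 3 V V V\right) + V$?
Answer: $\frac{4}{156025} \approx 2.5637 \cdot 10^{-5}$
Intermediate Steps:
$Z{\left(V \right)} = V + V^{2} - 3 V^{3}$ ($Z{\left(V \right)} = \left(V^{2} + - 3 V^{2} V\right) + V = \left(V^{2} - 3 V^{3}\right) + V = V + V^{2} - 3 V^{3}$)
$d{\left(M \right)} = \frac{2}{M}$
$d^{2}{\left(Z{\left(-5 \right)} \right)} = \left(\frac{2}{\left(-5\right) \left(1 - 5 - 3 \left(-5\right)^{2}\right)}\right)^{2} = \left(\frac{2}{\left(-5\right) \left(1 - 5 - 75\right)}\right)^{2} = \left(\frac{2}{\left(-5\right) \left(-79\right)}\right)^{2} = \left(\frac{2}{395}\right)^{2} = \frac{4}{156025}$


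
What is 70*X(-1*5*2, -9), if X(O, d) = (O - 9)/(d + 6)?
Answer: 1330/3 ≈ 443.33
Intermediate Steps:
X(O, d) = (-9 + O)/(6 + d)
70*X(-1*5*2, -9) = 70*((-9 - 1*5*2)/(6 - 9)) = 70*((-9 - 5*2)/(-3)) = 70*(-(-9 - 10)/3) = 70*(-1/3*(-19)) = 70*(19/3) = 1330/3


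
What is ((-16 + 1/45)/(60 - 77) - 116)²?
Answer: 7747696441/585225 ≈ 13239.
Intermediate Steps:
((-16 + 1/45)/(60 - 77) - 116)² = ((-16 + 1/45)/(-17) - 116)² = (-719/45*(-1/17) - 116)² = (719/765 - 116)² = (-88021/765)² = 7747696441/585225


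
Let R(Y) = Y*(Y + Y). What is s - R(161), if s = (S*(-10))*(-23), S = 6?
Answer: -50462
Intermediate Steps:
R(Y) = 2*Y**2 (R(Y) = Y*(2*Y) = 2*Y**2)
s = 1380 (s = (6*(-10))*(-23) = -60*(-23) = 1380)
s - R(161) = 1380 - 2*161**2 = 1380 - 2*25921 = 1380 - 1*51842 = 1380 - 51842 = -50462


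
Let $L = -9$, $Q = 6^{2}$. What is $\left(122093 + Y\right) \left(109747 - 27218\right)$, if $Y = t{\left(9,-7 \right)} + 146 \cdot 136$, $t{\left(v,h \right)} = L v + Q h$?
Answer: $11687426864$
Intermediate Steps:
$Q = 36$
$t{\left(v,h \right)} = - 9 v + 36 h$
$Y = 19523$ ($Y = \left(\left(-9\right) 9 + 36 \left(-7\right)\right) + 146 \cdot 136 = \left(-81 - 252\right) + 19856 = -333 + 19856 = 19523$)
$\left(122093 + Y\right) \left(109747 - 27218\right) = \left(122093 + 19523\right) \left(109747 - 27218\right) = 141616 \cdot 82529 = 11687426864$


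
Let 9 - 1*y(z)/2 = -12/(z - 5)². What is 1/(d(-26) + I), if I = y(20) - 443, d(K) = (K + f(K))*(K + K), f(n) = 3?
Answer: 75/57833 ≈ 0.0012968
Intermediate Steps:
d(K) = 2*K*(3 + K) (d(K) = (K + 3)*(K + K) = (3 + K)*(2*K) = 2*K*(3 + K))
y(z) = 18 + 24/(-5 + z)² (y(z) = 18 - (-24)/((z - 5)²) = 18 - (-24)/((-5 + z)²) = 18 - (-24)/(-5 + z)² = 18 + 24/(-5 + z)²)
I = -31867/75 (I = (18 + 24/(-5 + 20)²) - 443 = (18 + 24/15²) - 443 = (18 + 24*(1/225)) - 443 = (18 + 8/75) - 443 = 1358/75 - 443 = -31867/75 ≈ -424.89)
1/(d(-26) + I) = 1/(2*(-26)*(3 - 26) - 31867/75) = 1/(2*(-26)*(-23) - 31867/75) = 1/(1196 - 31867/75) = 1/(57833/75) = 75/57833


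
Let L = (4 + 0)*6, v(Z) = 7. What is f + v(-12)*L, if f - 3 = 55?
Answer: 226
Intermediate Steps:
L = 24 (L = 4*6 = 24)
f = 58 (f = 3 + 55 = 58)
f + v(-12)*L = 58 + 7*24 = 58 + 168 = 226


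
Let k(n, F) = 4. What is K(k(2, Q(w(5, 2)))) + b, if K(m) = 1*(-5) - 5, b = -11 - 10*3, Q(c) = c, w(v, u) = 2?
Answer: -51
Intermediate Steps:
b = -41 (b = -11 - 30 = -41)
K(m) = -10 (K(m) = -5 - 5 = -10)
K(k(2, Q(w(5, 2)))) + b = -10 - 41 = -51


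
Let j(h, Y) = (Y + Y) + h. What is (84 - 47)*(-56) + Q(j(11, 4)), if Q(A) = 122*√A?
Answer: -2072 + 122*√19 ≈ -1540.2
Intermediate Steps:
j(h, Y) = h + 2*Y (j(h, Y) = 2*Y + h = h + 2*Y)
(84 - 47)*(-56) + Q(j(11, 4)) = (84 - 47)*(-56) + 122*√(11 + 2*4) = 37*(-56) + 122*√(11 + 8) = -2072 + 122*√19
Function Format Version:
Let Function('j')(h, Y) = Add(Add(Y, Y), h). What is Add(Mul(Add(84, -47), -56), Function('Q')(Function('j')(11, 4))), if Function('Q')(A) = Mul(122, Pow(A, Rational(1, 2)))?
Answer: Add(-2072, Mul(122, Pow(19, Rational(1, 2)))) ≈ -1540.2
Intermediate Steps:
Function('j')(h, Y) = Add(h, Mul(2, Y)) (Function('j')(h, Y) = Add(Mul(2, Y), h) = Add(h, Mul(2, Y)))
Add(Mul(Add(84, -47), -56), Function('Q')(Function('j')(11, 4))) = Add(Mul(Add(84, -47), -56), Mul(122, Pow(Add(11, Mul(2, 4)), Rational(1, 2)))) = Add(Mul(37, -56), Mul(122, Pow(Add(11, 8), Rational(1, 2)))) = Add(-2072, Mul(122, Pow(19, Rational(1, 2))))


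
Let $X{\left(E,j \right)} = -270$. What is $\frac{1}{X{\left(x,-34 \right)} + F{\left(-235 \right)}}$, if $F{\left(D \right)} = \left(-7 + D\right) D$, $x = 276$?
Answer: $\frac{1}{56600} \approx 1.7668 \cdot 10^{-5}$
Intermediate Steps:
$F{\left(D \right)} = D \left(-7 + D\right)$
$\frac{1}{X{\left(x,-34 \right)} + F{\left(-235 \right)}} = \frac{1}{-270 - 235 \left(-7 - 235\right)} = \frac{1}{-270 - -56870} = \frac{1}{-270 + 56870} = \frac{1}{56600}$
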